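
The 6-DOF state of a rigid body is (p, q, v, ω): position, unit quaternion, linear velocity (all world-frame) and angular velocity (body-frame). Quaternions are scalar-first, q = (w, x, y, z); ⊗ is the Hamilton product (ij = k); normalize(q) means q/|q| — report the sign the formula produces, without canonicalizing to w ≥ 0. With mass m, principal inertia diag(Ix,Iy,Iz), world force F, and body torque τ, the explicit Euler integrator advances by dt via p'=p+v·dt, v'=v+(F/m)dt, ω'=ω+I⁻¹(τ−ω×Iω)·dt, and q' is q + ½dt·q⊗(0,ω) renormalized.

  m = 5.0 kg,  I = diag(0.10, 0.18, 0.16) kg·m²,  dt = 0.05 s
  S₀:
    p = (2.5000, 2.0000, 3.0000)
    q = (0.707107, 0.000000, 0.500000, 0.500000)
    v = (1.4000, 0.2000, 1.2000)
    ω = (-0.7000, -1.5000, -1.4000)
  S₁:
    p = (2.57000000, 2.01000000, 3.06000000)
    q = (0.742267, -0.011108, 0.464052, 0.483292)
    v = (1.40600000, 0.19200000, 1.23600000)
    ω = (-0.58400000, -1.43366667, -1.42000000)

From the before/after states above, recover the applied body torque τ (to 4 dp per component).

rate change Δω = (0.11600000, 0.06633333, -0.02000000)
applied torque τ = (0.1900, 0.1800, 0.0200)

τ = (0.1900, 0.1800, 0.0200)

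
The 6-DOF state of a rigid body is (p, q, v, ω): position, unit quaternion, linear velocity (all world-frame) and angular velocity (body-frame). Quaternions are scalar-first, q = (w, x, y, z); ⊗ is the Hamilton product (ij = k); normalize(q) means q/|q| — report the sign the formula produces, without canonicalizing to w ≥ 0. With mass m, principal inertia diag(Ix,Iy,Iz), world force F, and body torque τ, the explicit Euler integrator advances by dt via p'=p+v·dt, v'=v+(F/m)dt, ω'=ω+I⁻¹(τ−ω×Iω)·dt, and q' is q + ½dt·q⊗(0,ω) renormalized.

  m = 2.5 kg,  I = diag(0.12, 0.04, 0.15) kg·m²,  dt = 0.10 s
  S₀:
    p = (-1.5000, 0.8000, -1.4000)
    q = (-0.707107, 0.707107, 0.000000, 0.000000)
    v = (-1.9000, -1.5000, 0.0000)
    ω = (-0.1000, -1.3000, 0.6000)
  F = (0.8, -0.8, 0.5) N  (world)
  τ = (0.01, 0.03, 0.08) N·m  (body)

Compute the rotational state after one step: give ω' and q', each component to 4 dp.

ω' = (-0.0202, -1.2295, 0.6603)
q' = (-0.7018, 0.7088, 0.0247, -0.0670)

ω×(Iω) gyroscopic = (-0.0858, 0.0018, -0.0104)
α = I⁻¹(τ − ω×Iω) = (0.7983, 0.7050, 0.6027)
ω + α·dt = (-0.0202, -1.2295, 0.6603)
q⊗(0,ω) = (0.0707107, 0.0707107, 0.4949749, -1.3435033)
updated quaternion q' = (-0.7018, 0.7088, 0.0247, -0.0670)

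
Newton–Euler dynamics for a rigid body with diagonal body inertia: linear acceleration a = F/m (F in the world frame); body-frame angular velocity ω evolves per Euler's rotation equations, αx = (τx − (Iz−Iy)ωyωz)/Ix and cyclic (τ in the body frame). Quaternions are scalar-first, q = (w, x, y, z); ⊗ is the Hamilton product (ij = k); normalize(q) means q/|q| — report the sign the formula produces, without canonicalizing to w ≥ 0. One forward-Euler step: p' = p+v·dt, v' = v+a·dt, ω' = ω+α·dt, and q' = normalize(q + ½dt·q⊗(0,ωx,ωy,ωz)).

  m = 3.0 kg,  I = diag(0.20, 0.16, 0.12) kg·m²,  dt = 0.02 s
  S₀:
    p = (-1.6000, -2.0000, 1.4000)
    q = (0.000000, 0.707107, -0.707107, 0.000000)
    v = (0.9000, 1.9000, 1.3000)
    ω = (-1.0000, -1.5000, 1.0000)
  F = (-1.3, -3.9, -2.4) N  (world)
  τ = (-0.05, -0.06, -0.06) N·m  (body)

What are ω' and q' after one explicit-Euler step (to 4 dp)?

ω' = (-1.0110, -1.4975, 1.0000)
q' = (-0.0035, 0.6999, -0.7140, -0.0177)

gyro term ω×Iω = (0.0600, -0.0800, -0.0600)
(τ − ω×Iω)/I = (-0.5500, 0.1250, 0.0000)
new body rate ω' = (-1.0110, -1.4975, 1.0000)
2q̇ = q⊗(0,ω) = (-0.3535535, -0.7071070, -0.7071070, -1.7677675)
q + ½dt·q⊗(0,ω), renormalized = (-0.0035, 0.6999, -0.7140, -0.0177)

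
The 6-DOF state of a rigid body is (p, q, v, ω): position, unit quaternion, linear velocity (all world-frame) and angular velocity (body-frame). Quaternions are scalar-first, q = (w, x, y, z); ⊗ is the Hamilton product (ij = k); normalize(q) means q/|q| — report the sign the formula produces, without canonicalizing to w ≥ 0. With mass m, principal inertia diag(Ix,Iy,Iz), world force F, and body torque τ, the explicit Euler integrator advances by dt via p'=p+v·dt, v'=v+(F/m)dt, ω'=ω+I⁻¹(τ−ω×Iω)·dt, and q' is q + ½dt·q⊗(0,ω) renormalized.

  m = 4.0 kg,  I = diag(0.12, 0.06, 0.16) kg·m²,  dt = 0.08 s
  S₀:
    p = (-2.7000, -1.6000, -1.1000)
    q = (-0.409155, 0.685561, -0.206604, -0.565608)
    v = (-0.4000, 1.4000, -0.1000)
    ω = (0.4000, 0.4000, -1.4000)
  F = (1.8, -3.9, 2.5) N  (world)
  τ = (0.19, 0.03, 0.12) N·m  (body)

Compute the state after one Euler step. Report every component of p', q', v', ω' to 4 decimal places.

p' = (-2.7320, -1.4880, -1.1080)
q' = (-0.4477, 0.6984, -0.1835, -0.5275)
v' = (-0.3640, 1.3220, -0.0500)
ω' = (0.5640, 0.4101, -1.3352)

new position p' = (-2.7320, -1.4880, -1.1080)
v + (F/m)dt = (-0.3640, 1.3220, -0.0500)
(τ − ω×Iω)/I = (2.0500, 0.1267, 0.8100)
ω' = ω + α·dt = (0.5640, 0.4101, -1.3352)
2q̇ = q⊗(0,ω) = (-0.9834340, 0.3518268, 0.5698802, 0.9296830)
q + ½dt·q⊗(0,ω), renormalized = (-0.4477, 0.6984, -0.1835, -0.5275)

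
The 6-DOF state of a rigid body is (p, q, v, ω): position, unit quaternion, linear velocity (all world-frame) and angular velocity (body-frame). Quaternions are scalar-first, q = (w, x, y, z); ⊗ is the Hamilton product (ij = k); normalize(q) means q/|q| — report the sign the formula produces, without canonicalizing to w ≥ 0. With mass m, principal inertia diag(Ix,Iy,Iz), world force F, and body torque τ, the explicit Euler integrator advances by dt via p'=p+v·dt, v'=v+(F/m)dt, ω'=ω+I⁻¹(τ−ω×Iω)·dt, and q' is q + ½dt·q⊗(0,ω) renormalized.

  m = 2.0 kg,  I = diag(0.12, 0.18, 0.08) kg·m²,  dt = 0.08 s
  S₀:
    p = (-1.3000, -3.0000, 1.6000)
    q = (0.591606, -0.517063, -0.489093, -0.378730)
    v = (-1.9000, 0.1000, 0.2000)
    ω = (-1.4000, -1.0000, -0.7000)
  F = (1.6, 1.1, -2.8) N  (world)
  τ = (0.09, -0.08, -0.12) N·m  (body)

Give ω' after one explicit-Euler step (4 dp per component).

precession coupling ω×(Iω) = (-0.0700, 0.0392, 0.0840)
(τ − ω×Iω)/I = (1.3333, -0.6622, -2.5500)
ω + α·dt = (-1.2933, -1.0530, -0.9040)

ω' = (-1.2933, -1.0530, -0.9040)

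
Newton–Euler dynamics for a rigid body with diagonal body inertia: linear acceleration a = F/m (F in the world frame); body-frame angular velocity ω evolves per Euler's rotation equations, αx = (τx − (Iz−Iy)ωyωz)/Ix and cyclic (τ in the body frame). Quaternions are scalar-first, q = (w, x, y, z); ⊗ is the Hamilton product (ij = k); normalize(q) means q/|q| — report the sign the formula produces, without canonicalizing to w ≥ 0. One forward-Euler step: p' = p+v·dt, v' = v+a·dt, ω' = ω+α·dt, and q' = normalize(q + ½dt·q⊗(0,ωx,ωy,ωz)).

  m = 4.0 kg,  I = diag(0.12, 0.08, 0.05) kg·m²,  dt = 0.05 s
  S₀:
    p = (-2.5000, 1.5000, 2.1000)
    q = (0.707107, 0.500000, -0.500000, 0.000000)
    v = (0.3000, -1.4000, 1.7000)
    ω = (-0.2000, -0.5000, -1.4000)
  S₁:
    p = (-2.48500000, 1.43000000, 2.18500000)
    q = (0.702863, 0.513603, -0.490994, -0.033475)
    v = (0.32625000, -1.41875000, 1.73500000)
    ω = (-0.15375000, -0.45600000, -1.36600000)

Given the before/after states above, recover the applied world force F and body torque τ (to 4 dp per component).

F = (2.1000, -1.5000, 2.8000)
τ = (0.0900, 0.0900, 0.0300)

Δv = v₁−v₀ = (0.02625000, -0.01875000, 0.03500000)
applied force F = (2.1000, -1.5000, 2.8000)
ω₁ − ω₀ = (0.04625000, 0.04400000, 0.03400000)
gyro term ω₀×Iω₀ = (-0.0210, 0.0196, -0.0040)
applied torque τ = (0.0900, 0.0900, 0.0300)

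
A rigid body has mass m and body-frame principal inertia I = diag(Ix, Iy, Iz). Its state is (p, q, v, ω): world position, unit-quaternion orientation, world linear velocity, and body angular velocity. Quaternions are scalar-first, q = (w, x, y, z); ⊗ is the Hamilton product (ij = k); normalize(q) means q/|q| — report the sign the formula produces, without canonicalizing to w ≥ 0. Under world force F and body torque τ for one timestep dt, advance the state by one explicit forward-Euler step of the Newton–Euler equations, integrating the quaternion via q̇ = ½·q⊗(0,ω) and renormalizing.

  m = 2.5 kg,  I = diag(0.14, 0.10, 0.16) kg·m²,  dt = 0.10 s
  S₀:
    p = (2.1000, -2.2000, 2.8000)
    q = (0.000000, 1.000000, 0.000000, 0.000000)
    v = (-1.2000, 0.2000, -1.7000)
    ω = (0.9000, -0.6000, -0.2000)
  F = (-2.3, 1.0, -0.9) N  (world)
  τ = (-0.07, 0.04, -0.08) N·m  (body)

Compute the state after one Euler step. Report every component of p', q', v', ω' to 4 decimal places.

new position p' = (1.9800, -2.1800, 2.6300)
v' = v + a·dt = (-1.2920, 0.2400, -1.7360)
precession coupling ω×(Iω) = (0.0072, 0.0036, 0.0216)
α = I⁻¹(τ − ω×Iω) = (-0.5514, 0.3640, -0.6350)
ω' = ω + α·dt = (0.8449, -0.5636, -0.2635)
2q̇ = q⊗(0,ω) = (-0.9000000, 0.0000000, 0.2000000, -0.6000000)
updated quaternion q' = (-0.0449, 0.9985, 0.0100, -0.0300)

p' = (1.9800, -2.1800, 2.6300)
q' = (-0.0449, 0.9985, 0.0100, -0.0300)
v' = (-1.2920, 0.2400, -1.7360)
ω' = (0.8449, -0.5636, -0.2635)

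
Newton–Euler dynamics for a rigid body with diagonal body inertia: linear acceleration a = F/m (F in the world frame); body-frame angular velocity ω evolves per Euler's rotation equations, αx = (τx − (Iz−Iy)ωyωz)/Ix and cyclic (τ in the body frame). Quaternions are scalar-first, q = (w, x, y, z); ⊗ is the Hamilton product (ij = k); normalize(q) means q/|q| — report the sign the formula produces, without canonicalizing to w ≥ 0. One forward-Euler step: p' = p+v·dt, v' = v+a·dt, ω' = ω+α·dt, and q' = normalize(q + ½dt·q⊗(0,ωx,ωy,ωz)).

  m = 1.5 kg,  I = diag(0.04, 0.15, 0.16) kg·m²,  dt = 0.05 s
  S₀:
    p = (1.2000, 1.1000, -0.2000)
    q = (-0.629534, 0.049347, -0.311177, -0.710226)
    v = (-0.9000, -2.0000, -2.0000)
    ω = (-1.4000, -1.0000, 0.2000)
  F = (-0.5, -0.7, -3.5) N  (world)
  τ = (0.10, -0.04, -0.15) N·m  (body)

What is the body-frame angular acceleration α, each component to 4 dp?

ω×(Iω) gyroscopic = (-0.0020, 0.0336, 0.1540)
angular accel α = (2.5500, -0.4907, -1.9000)

α = (2.5500, -0.4907, -1.9000)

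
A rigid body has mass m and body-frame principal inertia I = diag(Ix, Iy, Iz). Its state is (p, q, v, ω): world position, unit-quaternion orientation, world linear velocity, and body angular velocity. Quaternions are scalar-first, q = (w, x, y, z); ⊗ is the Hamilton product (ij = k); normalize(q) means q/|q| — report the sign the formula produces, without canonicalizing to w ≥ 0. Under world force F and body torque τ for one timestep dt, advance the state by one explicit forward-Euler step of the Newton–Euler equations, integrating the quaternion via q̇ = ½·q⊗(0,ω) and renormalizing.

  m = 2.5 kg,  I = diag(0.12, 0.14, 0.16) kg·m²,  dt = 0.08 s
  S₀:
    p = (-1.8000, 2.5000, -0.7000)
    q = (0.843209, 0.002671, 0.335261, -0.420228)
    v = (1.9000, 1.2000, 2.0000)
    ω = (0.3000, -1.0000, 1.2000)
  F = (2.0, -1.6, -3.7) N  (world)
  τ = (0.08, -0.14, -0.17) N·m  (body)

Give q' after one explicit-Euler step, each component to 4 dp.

q' = (0.8750, 0.0120, 0.2958, -0.3831)

Hamilton product q⊗(0,ω) = (0.8387333, 0.2350479, -0.9724826, 0.9086015)
q + ½dt·q⊗(0,ω), renormalized = (0.8750, 0.0120, 0.2958, -0.3831)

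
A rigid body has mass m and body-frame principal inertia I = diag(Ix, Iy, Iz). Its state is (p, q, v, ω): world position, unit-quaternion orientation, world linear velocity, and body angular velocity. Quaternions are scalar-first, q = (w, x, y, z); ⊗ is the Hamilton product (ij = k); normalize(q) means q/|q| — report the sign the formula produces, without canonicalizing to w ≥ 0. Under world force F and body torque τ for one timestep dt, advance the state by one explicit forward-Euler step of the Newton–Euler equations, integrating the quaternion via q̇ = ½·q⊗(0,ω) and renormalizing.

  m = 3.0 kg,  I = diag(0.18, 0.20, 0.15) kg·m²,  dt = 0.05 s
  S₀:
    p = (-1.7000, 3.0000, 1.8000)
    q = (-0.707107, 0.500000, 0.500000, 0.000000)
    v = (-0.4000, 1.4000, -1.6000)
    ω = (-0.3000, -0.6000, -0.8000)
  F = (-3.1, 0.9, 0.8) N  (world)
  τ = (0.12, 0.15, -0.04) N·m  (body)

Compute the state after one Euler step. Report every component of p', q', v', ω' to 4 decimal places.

p + v·dt = (-1.7200, 3.0700, 1.7200)
new velocity v' = (-0.4517, 1.4150, -1.5867)
precession coupling ω×(Iω) = (-0.0240, 0.0072, 0.0036)
angular accel α = (0.8000, 0.7140, -0.2907)
ω + α·dt = (-0.2600, -0.5643, -0.8145)
2q̇ = q⊗(0,ω) = (0.4500000, -0.1878679, 0.8242642, 0.4156856)
q' = normalize(q + ½dt·q⊗(0,ω)) = (-0.6956, 0.4951, 0.5204, 0.0104)

p' = (-1.7200, 3.0700, 1.7200)
q' = (-0.6956, 0.4951, 0.5204, 0.0104)
v' = (-0.4517, 1.4150, -1.5867)
ω' = (-0.2600, -0.5643, -0.8145)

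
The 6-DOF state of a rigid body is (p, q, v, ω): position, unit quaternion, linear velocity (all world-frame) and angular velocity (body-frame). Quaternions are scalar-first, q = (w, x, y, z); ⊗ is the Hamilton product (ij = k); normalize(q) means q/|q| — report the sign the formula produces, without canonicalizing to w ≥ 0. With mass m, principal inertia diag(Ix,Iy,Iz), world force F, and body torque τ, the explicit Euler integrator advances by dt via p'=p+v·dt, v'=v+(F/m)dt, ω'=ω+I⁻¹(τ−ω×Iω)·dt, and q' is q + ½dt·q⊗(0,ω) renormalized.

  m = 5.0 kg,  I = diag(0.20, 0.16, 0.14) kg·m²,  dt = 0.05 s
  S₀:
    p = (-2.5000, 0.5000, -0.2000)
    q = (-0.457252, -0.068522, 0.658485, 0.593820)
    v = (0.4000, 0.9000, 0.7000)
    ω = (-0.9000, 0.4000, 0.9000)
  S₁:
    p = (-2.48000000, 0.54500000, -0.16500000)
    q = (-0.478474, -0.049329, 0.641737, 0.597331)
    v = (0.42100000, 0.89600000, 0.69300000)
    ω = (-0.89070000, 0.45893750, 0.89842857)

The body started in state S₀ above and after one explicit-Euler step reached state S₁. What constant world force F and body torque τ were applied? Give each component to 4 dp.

Δv = v₁−v₀ = (0.02100000, -0.00400000, -0.00700000)
applied force F = (2.1000, -0.4000, -0.7000)
ω₁ − ω₀ = (0.00930000, 0.05893750, -0.00157143)
I·α + gyro = (0.0300, 0.1400, 0.0100)

F = (2.1000, -0.4000, -0.7000)
τ = (0.0300, 0.1400, 0.0100)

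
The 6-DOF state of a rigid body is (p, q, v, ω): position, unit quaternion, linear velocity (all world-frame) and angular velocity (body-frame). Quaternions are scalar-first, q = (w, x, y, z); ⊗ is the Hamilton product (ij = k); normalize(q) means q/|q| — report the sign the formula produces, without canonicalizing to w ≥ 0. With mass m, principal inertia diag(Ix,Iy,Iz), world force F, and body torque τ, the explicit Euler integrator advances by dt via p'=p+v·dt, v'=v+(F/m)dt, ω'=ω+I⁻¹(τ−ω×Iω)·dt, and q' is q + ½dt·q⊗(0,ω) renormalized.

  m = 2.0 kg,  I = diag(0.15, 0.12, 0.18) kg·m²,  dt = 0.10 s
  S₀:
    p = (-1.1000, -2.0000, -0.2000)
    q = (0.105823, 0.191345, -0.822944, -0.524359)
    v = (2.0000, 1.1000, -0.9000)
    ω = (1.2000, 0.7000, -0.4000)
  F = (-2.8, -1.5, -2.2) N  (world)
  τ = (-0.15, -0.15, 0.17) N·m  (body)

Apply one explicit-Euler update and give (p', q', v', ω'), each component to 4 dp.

p + v·dt = (-0.9000, -1.8900, -0.2900)
new velocity v' = (1.8600, 1.0250, -1.0100)
α = I⁻¹(τ − ω×Iω) = (-0.8880, -1.3700, 1.0844)
new body rate ω' = (1.1112, 0.5630, -0.2916)
q⊗(0,ω) = (0.1367032, 0.8232165, -0.4786167, 1.0791451)
updated quaternion q' = (0.1124, 0.2319, -0.8447, -0.4692)

p' = (-0.9000, -1.8900, -0.2900)
q' = (0.1124, 0.2319, -0.8447, -0.4692)
v' = (1.8600, 1.0250, -1.0100)
ω' = (1.1112, 0.5630, -0.2916)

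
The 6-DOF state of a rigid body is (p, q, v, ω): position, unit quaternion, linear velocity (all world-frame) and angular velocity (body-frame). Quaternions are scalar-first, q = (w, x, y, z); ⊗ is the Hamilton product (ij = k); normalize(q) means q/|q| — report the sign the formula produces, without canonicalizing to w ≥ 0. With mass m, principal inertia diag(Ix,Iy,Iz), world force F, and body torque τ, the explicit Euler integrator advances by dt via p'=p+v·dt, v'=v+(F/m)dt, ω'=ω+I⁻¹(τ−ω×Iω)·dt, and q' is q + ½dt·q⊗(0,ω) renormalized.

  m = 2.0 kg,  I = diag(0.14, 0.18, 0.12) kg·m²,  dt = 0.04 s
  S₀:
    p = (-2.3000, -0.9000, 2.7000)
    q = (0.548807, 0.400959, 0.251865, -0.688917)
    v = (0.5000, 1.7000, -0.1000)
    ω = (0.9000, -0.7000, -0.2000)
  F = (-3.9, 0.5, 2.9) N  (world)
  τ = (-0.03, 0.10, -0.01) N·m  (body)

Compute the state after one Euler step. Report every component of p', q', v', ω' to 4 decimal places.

angular accel α = (-0.1543, 0.5756, 0.1267)
ω' = ω + α·dt = (0.8938, -0.6770, -0.1949)
Hamilton product q⊗(0,ω) = (-0.3223410, -0.0386886, -0.9239984, -0.6171112)
q' = normalize(q + ½dt·q⊗(0,ω)) = (0.5422, 0.4001, 0.2333, -0.7011)
p' = p + v·dt = (-2.2800, -0.8320, 2.6960)
v' = v + a·dt = (0.4220, 1.7100, -0.0420)

p' = (-2.2800, -0.8320, 2.6960)
q' = (0.5422, 0.4001, 0.2333, -0.7011)
v' = (0.4220, 1.7100, -0.0420)
ω' = (0.8938, -0.6770, -0.1949)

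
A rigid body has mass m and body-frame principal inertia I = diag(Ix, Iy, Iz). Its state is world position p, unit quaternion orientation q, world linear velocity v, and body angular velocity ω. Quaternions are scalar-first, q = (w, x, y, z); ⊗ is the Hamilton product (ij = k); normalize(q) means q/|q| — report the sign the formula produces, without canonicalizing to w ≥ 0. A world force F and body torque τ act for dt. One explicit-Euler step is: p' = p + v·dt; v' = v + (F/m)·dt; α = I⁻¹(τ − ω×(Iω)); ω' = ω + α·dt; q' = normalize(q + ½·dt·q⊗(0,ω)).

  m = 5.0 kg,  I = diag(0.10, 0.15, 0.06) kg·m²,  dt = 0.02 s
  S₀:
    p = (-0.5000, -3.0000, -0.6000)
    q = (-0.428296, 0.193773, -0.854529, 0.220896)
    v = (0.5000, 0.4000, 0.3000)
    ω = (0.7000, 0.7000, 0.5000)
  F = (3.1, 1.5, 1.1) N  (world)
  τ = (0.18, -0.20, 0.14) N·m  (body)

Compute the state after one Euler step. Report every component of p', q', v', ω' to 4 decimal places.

p' = (-0.4900, -2.9920, -0.5940)
q' = (-0.4247, 0.1849, -0.8569, 0.2261)
v' = (0.5124, 0.4060, 0.3044)
ω' = (0.7423, 0.6715, 0.5385)

α = I⁻¹(τ − ω×Iω) = (2.1150, -1.4267, 1.9250)
ω + α·dt = (0.7423, 0.6715, 0.5385)
Hamilton product q⊗(0,ω) = (0.3520812, -0.8816989, -0.2420665, 0.5196634)
q' = normalize(q + ½dt·q⊗(0,ω)) = (-0.4247, 0.1849, -0.8569, 0.2261)
new position p' = (-0.4900, -2.9920, -0.5940)
new velocity v' = (0.5124, 0.4060, 0.3044)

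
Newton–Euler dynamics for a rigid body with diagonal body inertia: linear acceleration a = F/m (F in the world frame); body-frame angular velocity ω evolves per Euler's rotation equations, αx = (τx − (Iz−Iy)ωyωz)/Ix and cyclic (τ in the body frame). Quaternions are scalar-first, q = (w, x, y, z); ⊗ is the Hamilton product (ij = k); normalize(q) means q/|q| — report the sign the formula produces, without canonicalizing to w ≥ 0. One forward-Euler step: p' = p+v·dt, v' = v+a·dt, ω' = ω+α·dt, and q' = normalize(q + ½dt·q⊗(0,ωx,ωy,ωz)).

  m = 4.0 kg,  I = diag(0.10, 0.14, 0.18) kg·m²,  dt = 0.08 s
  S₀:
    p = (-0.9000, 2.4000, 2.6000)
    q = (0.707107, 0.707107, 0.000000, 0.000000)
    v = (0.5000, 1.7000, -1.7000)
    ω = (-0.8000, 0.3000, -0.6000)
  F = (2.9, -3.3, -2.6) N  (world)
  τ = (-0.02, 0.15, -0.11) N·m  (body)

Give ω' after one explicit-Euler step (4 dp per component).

ω' = (-0.8102, 0.4077, -0.6446)

angular accel α = (-0.1280, 1.3457, -0.5578)
ω + α·dt = (-0.8102, 0.4077, -0.6446)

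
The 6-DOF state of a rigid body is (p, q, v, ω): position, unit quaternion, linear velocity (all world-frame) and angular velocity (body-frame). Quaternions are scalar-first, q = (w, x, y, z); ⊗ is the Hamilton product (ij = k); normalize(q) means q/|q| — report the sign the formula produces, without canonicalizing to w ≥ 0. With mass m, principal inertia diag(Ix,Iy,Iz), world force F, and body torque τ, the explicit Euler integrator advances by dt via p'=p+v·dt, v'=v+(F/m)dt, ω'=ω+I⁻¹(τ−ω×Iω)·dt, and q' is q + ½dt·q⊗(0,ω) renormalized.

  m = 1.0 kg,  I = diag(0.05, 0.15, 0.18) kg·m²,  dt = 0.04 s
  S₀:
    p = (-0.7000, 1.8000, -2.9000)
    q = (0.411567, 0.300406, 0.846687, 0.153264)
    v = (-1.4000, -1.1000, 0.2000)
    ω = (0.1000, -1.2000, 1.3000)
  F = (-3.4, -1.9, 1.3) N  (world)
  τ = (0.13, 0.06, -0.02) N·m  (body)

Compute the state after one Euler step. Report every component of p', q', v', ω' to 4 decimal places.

linear accel F/m = (-3.4000, -1.9000, 1.3000)
p + v·dt = (-0.7560, 1.7560, -2.8920)
new velocity v' = (-1.5360, -1.1760, 0.2520)
precession coupling ω×(Iω) = (-0.0468, -0.0169, -0.0120)
angular accel α = (3.5360, 0.5127, -0.0444)
ω + α·dt = (0.2414, -1.1795, 1.2982)
q⊗(0,ω) = (0.7867406, 1.3257666, -0.8690818, 0.0898812)
q + ½dt·q⊗(0,ω), renormalized = (0.4270, 0.3267, 0.8288, 0.1550)

p' = (-0.7560, 1.7560, -2.8920)
q' = (0.4270, 0.3267, 0.8288, 0.1550)
v' = (-1.5360, -1.1760, 0.2520)
ω' = (0.2414, -1.1795, 1.2982)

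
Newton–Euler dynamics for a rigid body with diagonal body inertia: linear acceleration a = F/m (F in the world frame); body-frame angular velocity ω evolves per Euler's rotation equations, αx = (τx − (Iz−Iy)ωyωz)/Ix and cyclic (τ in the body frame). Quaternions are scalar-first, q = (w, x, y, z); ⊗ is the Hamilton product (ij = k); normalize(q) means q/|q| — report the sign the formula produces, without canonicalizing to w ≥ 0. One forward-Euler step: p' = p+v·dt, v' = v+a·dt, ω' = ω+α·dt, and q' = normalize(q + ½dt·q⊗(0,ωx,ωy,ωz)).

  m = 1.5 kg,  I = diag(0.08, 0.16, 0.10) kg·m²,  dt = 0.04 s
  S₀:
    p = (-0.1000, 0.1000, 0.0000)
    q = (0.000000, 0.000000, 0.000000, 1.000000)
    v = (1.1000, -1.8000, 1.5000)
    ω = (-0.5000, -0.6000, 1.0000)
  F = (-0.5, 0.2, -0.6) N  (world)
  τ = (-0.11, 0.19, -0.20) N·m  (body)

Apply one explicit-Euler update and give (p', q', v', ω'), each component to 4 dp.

p' = (-0.0560, 0.0280, 0.0600)
q' = (-0.0200, 0.0120, -0.0100, 0.9997)
v' = (1.0867, -1.7947, 1.4840)
ω' = (-0.5730, -0.5550, 0.9104)

(τ − ω×Iω)/I = (-1.8250, 1.1250, -2.2400)
new body rate ω' = (-0.5730, -0.5550, 0.9104)
2q̇ = q⊗(0,ω) = (-1.0000000, 0.6000000, -0.5000000, 0.0000000)
q + ½dt·q⊗(0,ω), renormalized = (-0.0200, 0.0120, -0.0100, 0.9997)
a = (-0.3333, 0.1333, -0.4000)
p' = p + v·dt = (-0.0560, 0.0280, 0.0600)
v' = v + a·dt = (1.0867, -1.7947, 1.4840)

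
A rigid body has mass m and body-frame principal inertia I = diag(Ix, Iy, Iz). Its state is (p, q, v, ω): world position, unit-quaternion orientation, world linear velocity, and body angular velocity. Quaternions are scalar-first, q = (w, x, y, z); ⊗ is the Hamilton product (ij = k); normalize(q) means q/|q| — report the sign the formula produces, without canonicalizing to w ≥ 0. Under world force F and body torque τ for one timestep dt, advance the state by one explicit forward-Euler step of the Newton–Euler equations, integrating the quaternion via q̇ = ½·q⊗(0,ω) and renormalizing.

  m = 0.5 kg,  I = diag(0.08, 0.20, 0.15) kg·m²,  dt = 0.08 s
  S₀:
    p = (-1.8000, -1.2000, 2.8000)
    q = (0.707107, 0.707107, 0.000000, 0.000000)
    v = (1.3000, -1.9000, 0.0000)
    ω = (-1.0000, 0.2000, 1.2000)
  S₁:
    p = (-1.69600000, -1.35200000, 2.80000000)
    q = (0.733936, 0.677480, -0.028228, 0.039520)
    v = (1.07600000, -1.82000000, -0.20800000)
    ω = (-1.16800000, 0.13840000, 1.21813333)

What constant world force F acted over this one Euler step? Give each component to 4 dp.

v₁ − v₀ = (-0.22400000, 0.08000000, -0.20800000)
m·(v₁−v₀)/dt = (-1.4000, 0.5000, -1.3000)

F = (-1.4000, 0.5000, -1.3000)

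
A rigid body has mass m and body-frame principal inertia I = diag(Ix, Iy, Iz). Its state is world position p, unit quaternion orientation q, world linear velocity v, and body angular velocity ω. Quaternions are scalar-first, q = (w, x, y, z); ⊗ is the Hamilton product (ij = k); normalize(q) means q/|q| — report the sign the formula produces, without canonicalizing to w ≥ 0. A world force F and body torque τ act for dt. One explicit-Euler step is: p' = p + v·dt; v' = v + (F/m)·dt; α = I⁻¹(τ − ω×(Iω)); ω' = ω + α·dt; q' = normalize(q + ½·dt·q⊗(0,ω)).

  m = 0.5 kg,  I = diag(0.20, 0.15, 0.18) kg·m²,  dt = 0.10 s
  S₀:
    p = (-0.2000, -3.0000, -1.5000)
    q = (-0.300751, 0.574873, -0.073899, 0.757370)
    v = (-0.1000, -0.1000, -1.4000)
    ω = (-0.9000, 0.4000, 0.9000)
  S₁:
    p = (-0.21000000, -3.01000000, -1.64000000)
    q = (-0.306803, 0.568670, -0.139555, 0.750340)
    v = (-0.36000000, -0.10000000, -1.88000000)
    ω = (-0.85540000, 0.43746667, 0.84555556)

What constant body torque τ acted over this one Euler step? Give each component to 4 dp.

Δω = ω₁−ω₀ = (0.04460000, 0.03746667, -0.05444444)
gyro term ω₀×Iω₀ = (0.0108, -0.0162, 0.0180)
I·α + gyro = (0.1000, 0.0400, -0.0800)

τ = (0.1000, 0.0400, -0.0800)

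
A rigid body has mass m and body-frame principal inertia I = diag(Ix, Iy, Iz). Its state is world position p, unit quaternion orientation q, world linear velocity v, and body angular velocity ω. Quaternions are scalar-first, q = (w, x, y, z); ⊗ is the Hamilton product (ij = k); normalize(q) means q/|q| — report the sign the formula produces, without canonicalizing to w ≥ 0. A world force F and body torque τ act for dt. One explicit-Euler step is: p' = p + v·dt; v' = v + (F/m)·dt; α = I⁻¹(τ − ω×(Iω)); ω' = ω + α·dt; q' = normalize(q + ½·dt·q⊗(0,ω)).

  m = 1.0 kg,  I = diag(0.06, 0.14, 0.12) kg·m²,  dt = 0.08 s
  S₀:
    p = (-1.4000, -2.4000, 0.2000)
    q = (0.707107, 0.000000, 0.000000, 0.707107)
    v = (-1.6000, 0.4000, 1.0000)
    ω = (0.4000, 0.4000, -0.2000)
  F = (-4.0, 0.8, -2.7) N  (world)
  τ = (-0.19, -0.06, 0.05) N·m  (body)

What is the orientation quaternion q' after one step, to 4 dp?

Hamilton product q⊗(0,ω) = (0.1414214, 0.0000000, 0.5656856, -0.1414214)
updated quaternion q' = (0.7126, 0.0000, 0.0226, 0.7012)

q' = (0.7126, 0.0000, 0.0226, 0.7012)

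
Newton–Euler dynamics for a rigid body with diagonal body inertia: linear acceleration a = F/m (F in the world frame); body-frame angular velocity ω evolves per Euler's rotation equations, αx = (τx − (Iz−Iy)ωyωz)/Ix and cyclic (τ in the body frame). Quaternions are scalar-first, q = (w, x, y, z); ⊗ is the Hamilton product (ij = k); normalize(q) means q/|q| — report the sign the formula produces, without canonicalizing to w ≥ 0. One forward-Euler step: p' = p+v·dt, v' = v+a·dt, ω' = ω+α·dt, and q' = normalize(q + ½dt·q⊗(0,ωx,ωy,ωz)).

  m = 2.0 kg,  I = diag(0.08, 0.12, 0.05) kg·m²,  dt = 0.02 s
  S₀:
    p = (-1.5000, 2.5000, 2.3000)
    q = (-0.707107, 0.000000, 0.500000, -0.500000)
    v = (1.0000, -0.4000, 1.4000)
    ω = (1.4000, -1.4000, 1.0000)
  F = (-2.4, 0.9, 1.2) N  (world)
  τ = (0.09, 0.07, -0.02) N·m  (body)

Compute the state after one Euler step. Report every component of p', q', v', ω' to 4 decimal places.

a = (-1.2000, 0.4500, 0.6000)
p + v·dt = (-1.4800, 2.4920, 2.3280)
v + (F/m)dt = (0.9760, -0.3910, 1.4120)
angular accel α = (-0.1000, 0.2333, 1.1680)
new body rate ω' = (1.3980, -1.3953, 1.0234)
Hamilton product q⊗(0,ω) = (1.2000000, -1.1899498, 0.2899498, -1.4071070)
q' = normalize(q + ½dt·q⊗(0,ω)) = (-0.6949, -0.0119, 0.5028, -0.5139)

p' = (-1.4800, 2.4920, 2.3280)
q' = (-0.6949, -0.0119, 0.5028, -0.5139)
v' = (0.9760, -0.3910, 1.4120)
ω' = (1.3980, -1.3953, 1.0234)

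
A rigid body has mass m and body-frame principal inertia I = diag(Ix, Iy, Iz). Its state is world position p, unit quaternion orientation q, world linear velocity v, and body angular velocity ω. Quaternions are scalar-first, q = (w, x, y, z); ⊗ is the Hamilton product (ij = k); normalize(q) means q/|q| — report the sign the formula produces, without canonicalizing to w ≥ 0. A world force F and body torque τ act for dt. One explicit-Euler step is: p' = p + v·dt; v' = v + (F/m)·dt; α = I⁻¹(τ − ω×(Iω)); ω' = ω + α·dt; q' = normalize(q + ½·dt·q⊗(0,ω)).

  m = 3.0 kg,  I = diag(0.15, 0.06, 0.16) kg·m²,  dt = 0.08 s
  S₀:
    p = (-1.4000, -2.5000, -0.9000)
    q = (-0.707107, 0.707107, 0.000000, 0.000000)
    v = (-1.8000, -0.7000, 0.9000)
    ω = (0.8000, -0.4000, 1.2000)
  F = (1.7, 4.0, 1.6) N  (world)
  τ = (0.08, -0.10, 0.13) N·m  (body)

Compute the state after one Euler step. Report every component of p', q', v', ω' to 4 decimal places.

p' = (-1.5440, -2.5560, -0.8280)
q' = (-0.7284, 0.6833, -0.0226, -0.0452)
v' = (-1.7547, -0.5933, 0.9427)
ω' = (0.8683, -0.5205, 1.2506)

angular accel α = (0.8533, -1.5067, 0.6325)
ω' = ω + α·dt = (0.8683, -0.5205, 1.2506)
2q̇ = q⊗(0,ω) = (-0.5656856, -0.5656856, -0.5656856, -1.1313712)
q' = normalize(q + ½dt·q⊗(0,ω)) = (-0.7284, 0.6833, -0.0226, -0.0452)
p + v·dt = (-1.5440, -2.5560, -0.8280)
v + (F/m)dt = (-1.7547, -0.5933, 0.9427)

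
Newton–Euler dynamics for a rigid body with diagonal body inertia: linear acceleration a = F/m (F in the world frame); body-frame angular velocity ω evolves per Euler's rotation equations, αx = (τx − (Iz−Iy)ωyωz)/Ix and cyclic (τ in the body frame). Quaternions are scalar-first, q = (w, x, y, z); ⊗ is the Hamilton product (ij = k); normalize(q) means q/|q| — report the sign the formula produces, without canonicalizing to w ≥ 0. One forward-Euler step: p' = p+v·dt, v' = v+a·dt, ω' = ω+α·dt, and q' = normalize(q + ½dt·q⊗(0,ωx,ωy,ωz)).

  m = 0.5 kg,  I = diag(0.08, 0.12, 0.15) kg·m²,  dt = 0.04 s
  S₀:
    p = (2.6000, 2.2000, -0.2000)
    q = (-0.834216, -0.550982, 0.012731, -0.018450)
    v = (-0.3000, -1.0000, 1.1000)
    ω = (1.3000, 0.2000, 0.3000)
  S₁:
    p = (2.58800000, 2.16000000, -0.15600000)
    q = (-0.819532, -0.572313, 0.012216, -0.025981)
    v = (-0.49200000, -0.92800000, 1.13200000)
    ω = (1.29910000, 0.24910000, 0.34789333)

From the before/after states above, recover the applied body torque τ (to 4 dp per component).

ω₁ − ω₀ = (-0.00090000, 0.04910000, 0.04789333)
precession coupling = (0.0018, -0.0273, 0.0104)
applied torque τ = (0.0000, 0.1200, 0.1900)

τ = (0.0000, 0.1200, 0.1900)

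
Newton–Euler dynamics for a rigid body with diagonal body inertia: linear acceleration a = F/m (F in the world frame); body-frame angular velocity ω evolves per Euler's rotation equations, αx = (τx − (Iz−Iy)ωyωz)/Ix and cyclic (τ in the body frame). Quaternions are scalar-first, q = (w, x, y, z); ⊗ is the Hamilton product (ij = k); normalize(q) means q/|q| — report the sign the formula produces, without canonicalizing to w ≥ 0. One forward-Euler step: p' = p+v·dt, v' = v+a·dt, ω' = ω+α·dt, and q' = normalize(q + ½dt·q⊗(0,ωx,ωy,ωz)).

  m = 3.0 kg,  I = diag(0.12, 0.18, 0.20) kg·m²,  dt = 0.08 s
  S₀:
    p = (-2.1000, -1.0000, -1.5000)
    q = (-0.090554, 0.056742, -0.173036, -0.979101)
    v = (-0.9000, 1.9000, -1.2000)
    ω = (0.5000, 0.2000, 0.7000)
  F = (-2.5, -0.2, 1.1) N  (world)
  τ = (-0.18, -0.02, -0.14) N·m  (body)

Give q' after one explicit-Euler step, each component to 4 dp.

q' = (-0.0629, 0.0579, -0.1948, -0.9771)

q⊗(0,ω) = (0.6916069, 0.0294180, -0.5473807, 0.0344786)
updated quaternion q' = (-0.0629, 0.0579, -0.1948, -0.9771)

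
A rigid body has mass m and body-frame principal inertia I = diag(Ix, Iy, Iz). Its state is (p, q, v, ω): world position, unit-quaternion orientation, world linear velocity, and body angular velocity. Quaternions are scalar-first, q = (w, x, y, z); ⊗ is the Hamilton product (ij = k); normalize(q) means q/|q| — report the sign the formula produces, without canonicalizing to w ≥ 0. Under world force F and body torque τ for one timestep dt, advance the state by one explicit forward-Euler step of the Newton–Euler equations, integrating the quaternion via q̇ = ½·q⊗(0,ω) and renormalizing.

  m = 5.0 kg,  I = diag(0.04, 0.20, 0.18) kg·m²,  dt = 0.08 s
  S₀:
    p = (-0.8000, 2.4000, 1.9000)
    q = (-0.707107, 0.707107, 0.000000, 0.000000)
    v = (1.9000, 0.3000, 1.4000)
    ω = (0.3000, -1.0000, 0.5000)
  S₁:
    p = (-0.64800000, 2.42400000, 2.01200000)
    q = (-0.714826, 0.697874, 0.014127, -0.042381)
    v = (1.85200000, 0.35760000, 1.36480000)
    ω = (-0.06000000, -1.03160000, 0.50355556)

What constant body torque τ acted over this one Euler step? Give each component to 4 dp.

τ = (-0.1700, -0.1000, -0.0400)

Δω = ω₁−ω₀ = (-0.36000000, -0.03160000, 0.00355556)
precession coupling = (0.0100, -0.0210, -0.0480)
τ = I·(Δω/dt) + ω₀×(Iω₀) = (-0.1700, -0.1000, -0.0400)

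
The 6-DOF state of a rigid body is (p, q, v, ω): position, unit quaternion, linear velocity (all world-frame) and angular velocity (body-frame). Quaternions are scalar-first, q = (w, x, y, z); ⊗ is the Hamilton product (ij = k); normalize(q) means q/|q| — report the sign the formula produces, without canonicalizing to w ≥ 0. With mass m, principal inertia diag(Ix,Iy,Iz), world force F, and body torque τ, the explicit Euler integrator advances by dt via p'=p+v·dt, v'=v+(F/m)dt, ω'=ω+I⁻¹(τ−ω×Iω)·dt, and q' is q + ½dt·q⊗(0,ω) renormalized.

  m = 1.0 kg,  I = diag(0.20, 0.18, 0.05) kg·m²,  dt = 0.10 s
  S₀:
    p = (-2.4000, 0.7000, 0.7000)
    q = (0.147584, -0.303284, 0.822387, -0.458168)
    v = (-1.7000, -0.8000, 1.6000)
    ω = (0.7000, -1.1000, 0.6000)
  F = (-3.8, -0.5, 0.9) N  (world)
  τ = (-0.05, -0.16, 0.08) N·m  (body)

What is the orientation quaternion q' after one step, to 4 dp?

q⊗(0,ω) = (1.3918253, 0.0927562, -0.3010896, -0.1535081)
q' = normalize(q + ½dt·q⊗(0,ω)) = (0.2166, -0.2979, 0.8053, -0.4646)

q' = (0.2166, -0.2979, 0.8053, -0.4646)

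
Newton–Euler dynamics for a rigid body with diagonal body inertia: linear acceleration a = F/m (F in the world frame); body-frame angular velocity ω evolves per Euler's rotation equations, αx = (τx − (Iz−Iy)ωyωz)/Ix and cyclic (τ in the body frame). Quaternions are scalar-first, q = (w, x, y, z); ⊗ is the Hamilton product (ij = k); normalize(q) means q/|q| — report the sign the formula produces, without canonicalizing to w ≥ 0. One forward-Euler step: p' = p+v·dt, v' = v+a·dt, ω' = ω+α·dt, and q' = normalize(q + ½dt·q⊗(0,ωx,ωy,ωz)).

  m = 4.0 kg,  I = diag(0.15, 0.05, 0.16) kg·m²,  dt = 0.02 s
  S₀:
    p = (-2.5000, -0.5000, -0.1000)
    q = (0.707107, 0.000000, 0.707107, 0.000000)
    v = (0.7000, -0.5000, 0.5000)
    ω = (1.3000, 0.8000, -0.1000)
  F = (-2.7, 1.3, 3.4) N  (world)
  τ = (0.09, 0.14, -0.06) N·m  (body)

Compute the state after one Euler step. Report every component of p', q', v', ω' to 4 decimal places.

gyro term ω×Iω = (-0.0088, 0.0013, -0.1040)
(τ − ω×Iω)/I = (0.6587, 2.7740, 0.2750)
ω' = ω + α·dt = (1.3132, 0.8555, -0.0945)
2q̇ = q⊗(0,ω) = (-0.5656856, 0.8485284, 0.5656856, -0.9899498)
q + ½dt·q⊗(0,ω), renormalized = (0.7014, 0.0085, 0.7127, -0.0099)
new position p' = (-2.4860, -0.5100, -0.0900)
new velocity v' = (0.6865, -0.4935, 0.5170)

p' = (-2.4860, -0.5100, -0.0900)
q' = (0.7014, 0.0085, 0.7127, -0.0099)
v' = (0.6865, -0.4935, 0.5170)
ω' = (1.3132, 0.8555, -0.0945)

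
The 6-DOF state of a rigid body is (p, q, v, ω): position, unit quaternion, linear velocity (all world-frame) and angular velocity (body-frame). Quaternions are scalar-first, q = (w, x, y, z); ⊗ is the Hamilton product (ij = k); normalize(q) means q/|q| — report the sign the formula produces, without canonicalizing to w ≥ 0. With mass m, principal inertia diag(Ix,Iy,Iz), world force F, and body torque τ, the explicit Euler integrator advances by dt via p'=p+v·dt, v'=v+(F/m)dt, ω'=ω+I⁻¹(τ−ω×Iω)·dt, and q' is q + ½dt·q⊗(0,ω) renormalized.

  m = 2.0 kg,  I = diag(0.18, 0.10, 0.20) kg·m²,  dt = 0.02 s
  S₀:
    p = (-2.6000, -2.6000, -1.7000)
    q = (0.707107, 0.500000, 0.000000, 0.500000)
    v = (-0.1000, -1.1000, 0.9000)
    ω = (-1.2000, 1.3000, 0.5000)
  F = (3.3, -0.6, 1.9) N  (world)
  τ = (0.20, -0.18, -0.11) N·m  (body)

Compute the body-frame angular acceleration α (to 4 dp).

ω×(Iω) gyroscopic = (0.0650, 0.0120, 0.1248)
α = I⁻¹(τ − ω×Iω) = (0.7500, -1.9200, -1.1740)

α = (0.7500, -1.9200, -1.1740)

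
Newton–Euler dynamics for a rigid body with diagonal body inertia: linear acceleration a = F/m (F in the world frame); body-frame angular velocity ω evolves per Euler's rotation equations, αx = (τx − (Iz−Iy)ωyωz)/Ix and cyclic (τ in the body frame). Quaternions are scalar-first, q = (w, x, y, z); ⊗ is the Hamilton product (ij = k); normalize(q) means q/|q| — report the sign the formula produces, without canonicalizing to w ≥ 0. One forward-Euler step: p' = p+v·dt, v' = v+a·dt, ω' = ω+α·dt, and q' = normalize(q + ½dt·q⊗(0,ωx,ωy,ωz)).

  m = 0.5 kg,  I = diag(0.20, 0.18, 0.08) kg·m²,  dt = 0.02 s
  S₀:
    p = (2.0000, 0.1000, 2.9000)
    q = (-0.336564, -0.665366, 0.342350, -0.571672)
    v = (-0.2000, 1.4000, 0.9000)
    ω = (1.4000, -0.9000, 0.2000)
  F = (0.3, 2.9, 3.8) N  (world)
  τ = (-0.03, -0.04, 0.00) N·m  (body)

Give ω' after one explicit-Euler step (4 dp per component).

ω' = (1.3952, -0.9082, 0.1937)

ω×(Iω) gyroscopic = (0.0180, 0.0336, 0.0252)
α = I⁻¹(τ − ω×Iω) = (-0.2400, -0.4089, -0.3150)
ω + α·dt = (1.3952, -0.9082, 0.1937)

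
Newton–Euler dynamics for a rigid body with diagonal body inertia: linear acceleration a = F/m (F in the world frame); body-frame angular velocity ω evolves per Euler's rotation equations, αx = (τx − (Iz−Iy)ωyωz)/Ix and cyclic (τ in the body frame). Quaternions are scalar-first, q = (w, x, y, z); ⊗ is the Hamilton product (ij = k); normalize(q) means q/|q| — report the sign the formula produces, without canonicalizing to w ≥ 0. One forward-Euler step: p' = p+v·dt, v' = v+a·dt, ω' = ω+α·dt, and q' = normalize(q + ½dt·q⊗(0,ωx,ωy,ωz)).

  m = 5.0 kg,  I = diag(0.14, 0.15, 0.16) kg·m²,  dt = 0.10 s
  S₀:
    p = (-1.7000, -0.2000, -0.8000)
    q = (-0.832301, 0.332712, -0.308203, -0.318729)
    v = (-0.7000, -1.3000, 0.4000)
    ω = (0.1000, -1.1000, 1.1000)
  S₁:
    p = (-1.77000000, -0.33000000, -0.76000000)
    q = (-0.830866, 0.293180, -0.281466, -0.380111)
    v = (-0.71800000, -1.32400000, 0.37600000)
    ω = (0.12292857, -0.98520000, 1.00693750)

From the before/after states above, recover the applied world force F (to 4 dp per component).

Δv = v₁−v₀ = (-0.01800000, -0.02400000, -0.02400000)
m·(v₁−v₀)/dt = (-0.9000, -1.2000, -1.2000)

F = (-0.9000, -1.2000, -1.2000)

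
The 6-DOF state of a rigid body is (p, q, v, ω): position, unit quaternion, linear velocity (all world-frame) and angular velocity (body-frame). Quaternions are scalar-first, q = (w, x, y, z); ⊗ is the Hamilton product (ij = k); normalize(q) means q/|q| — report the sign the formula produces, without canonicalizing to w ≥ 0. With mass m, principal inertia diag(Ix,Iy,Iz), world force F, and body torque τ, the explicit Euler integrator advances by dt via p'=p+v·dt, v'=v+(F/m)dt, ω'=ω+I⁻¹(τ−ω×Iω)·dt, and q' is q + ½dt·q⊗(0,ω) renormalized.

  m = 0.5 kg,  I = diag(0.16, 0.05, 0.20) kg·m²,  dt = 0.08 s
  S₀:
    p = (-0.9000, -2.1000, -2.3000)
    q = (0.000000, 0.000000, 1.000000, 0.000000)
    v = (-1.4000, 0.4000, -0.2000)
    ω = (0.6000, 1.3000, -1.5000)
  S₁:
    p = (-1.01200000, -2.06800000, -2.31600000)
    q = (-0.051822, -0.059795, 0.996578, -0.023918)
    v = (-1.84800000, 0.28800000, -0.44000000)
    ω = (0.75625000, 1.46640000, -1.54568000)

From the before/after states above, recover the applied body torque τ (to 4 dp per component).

ω₁ − ω₀ = (0.15625000, 0.16640000, -0.04568000)
precession coupling = (-0.2925, 0.0360, -0.0858)
applied torque τ = (0.0200, 0.1400, -0.2000)

τ = (0.0200, 0.1400, -0.2000)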